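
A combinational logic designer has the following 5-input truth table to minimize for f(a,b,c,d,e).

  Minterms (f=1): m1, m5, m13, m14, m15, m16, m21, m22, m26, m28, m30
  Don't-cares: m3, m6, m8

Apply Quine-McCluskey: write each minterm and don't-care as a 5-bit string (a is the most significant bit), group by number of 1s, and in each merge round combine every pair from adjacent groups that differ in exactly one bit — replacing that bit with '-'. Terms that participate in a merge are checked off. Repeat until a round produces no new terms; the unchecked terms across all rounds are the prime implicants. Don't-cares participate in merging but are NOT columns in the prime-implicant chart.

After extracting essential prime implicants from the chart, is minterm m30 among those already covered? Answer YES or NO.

Round 0: 00001✓ 00011✓ 00101✓ 00110✓ 01000 01101✓ 01110✓ 01111✓ 10000 10101✓ 10110✓ 11010✓ 11100✓ 11110✓
Round 1: -0101 -0110✓ -1110✓ 0-101 0-110✓ 00-01 000-1 011-1 0111- 1-110✓ 11-10 111-0
Round 2: --110
PIs = {--110, -0101, 0-101, 00-01, 000-1, 01000, 011-1, 0111-, 10000, 11-10, 111-0}
Coverage chart:
  m1: 00-01,000-1
  m5: -0101,0-101,00-01
  m13: 0-101,011-1
  m14: --110,0111-
  m15: 011-1,0111-
  m16: 10000 ←essential
  m21: -0101 ←essential
  m22: --110 ←essential
  m26: 11-10 ←essential
  m28: 111-0 ←essential
  m30: --110,11-10,111-0
Essential: --110, -0101, 10000, 11-10, 111-0

YES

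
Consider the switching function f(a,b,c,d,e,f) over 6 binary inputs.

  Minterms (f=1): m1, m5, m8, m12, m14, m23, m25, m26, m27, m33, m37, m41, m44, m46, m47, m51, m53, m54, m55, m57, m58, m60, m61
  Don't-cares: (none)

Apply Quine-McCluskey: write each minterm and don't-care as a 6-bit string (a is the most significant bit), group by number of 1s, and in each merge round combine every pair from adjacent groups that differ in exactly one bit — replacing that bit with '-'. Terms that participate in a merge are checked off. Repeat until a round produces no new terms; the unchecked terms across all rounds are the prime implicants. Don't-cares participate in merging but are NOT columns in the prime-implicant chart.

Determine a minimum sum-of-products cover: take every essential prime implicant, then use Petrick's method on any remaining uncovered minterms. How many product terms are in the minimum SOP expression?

[col 0] 000001*, 000101*, 001000*, 001100*, 001110*, 010111*, 011001*, 011010*, 011011*, 100001*, 100101*, 101001*, 101100*, 101110*, 101111*, 110011*, 110101*, 110110*, 110111*, 111001*, 111010*, 111100*, 111101*
[col 1] -00001*, -00101*, -01100*, -01110*, -10111, -11001, -11010, 000-01*, 001-00, 0011-0*, 0110-1, 01101-, 1-0101, 1-1001, 1-1100, 10-001, 100-01*, 1011-0*, 10111-, 11-101, 110-11, 1101-1, 11011-, 111-01, 11110-
[col 2] -00-01, -011-0
Prime implicants: -00-01, -011-0, -10111, -11001, -11010, 001-00, 0110-1, 01101-, 1-0101, 1-1001, 1-1100, 10-001, 10111-, 11-101, 110-11, 1101-1, 11011-, 111-01, 11110-
PI chart (minterm → PIs covering it):
  1 | -00-01  (sole → essential)
  5 | -00-01  (sole → essential)
  8 | 001-00  (sole → essential)
  12 | -011-0,001-00
  14 | -011-0  (sole → essential)
  23 | -10111  (sole → essential)
  25 | -11001,0110-1
  26 | -11010,01101-
  27 | 0110-1,01101-
  33 | -00-01,10-001
  37 | -00-01,1-0101
  41 | 1-1001,10-001
  44 | -011-0,1-1100
  46 | -011-0,10111-
  47 | 10111-  (sole → essential)
  51 | 110-11  (sole → essential)
  53 | 1-0101,11-101,1101-1
  54 | 11011-  (sole → essential)
  55 | -10111,110-11,1101-1,11011-
  57 | -11001,1-1001,111-01
  58 | -11010  (sole → essential)
  60 | 1-1100,11110-
  61 | 11-101,111-01,11110-
Essential prime implicants: -00-01, -011-0, -10111, -11010, 001-00, 10111-, 110-11, 11011-
Petrick residual → 0110-1, 1-0101, 1-1001, 11110-
Minimum SOP uses 12 PIs: b'c'e'f + b'cdf' + bc'def + bcd'ef' + a'b'ce'f' + a'bcd'f + ac'de'f + acd'e'f + ab'cde + abc'ef + abc'de + abcde'

12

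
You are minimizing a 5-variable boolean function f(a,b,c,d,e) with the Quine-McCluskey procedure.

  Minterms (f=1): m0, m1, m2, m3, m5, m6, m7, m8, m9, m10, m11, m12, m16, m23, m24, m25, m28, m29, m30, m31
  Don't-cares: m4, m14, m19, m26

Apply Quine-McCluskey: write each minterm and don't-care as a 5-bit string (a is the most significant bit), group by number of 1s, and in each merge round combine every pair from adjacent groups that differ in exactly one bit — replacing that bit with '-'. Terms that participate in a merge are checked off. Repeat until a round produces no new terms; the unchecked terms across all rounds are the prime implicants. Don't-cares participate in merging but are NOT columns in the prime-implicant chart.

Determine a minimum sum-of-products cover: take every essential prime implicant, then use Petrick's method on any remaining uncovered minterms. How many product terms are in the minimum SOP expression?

6

size-2^0 implicants → 00000(✓)  00001(✓)  00010(✓)  00011(✓)  00100(✓)  00101(✓)  00110(✓)  00111(✓)  01000(✓)  01001(✓)  01010(✓)  01011(✓)  01100(✓)  01110(✓)  10000(✓)  10011(✓)  10111(✓)  11000(✓)  11001(✓)  11010(✓)  11100(✓)  11101(✓)  11110(✓)  11111(✓)
size-2^1 implicants → -0000(✓)  -0011(✓)  -0111(✓)  -1000(✓)  -1001(✓)  -1010(✓)  -1100(✓)  -1110(✓)  0-000(✓)  0-001(✓)  0-010(✓)  0-011(✓)  0-100(✓)  0-110(✓)  00-00(✓)  00-01(✓)  00-10(✓)  00-11(✓)  000-0(✓)  000-1(✓)  0000-(✓)  0001-(✓)  001-0(✓)  001-1(✓)  0010-(✓)  0011-(✓)  01-00(✓)  01-10(✓)  010-0(✓)  010-1(✓)  0100-(✓)  0101-(✓)  011-0(✓)  1-000(✓)  1-111  10-11(✓)  11-00(✓)  11-01(✓)  11-10(✓)  110-0(✓)  1100-(✓)  111-0(✓)  111-1(✓)  1110-(✓)  1111-(✓)
size-2^2 implicants → --000  -0-11  -1-00(✓)  -1-10(✓)  -10-0(✓)  -100-  -11-0(✓)  0--00(✓)  0--10(✓)  0-0-0(✓)  0-0-1(✓)  0-00-(✓)  0-01-(✓)  0-1-0(✓)  00--0(✓)  00--1(✓)  00-0-(✓)  00-1-(✓)  000--(✓)  001--(✓)  01--0(✓)  010--(✓)  11--0(✓)  11-0-  111--
size-2^3 implicants → -1--0  0---0  0-0--  00---
Unchecked terms (primes): --000, -0-11, -1--0, -100-, 0---0, 0-0--, 00---, 1-111, 11-0-, 111--
Minterm coverage:
  m0 ⊆ --000,0---0,0-0--,00---
  m1 ⊆ 0-0--,00---
  m2 ⊆ 0---0,0-0--,00---
  m3 ⊆ -0-11,0-0--,00---
  m5 ⊆ 00--- [E]
  m6 ⊆ 0---0,00---
  m7 ⊆ -0-11,00---
  m8 ⊆ --000,-1--0,-100-,0---0,0-0--
  m9 ⊆ -100-,0-0--
  m10 ⊆ -1--0,0---0,0-0--
  m11 ⊆ 0-0-- [E]
  m12 ⊆ -1--0,0---0
  m16 ⊆ --000 [E]
  m23 ⊆ -0-11,1-111
  m24 ⊆ --000,-1--0,-100-,11-0-
  m25 ⊆ -100-,11-0-
  m28 ⊆ -1--0,11-0-,111--
  m29 ⊆ 11-0-,111--
  m30 ⊆ -1--0,111--
  m31 ⊆ 1-111,111--
E = {--000, 0-0--, 00---}
Petrick residual → -1--0, 1-111, 11-0-
Cover = c'd'e' + be' + a'c' + a'b' + acde + abd'  |cover|=6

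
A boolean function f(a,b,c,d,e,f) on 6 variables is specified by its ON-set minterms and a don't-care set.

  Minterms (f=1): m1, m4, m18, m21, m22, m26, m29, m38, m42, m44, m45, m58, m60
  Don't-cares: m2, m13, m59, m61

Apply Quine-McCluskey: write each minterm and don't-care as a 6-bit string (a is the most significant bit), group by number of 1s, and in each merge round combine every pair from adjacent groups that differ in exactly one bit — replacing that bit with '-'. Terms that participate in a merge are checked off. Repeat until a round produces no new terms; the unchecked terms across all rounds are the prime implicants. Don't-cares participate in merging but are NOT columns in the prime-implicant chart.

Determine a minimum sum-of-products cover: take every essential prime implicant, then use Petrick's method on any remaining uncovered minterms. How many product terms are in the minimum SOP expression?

size-2^0 implicants → 000001  000010(✓)  000100  001101(✓)  010010(✓)  010101(✓)  010110(✓)  011010(✓)  011101(✓)  100110  101010(✓)  101100(✓)  101101(✓)  111010(✓)  111011(✓)  111100(✓)  111101(✓)
size-2^1 implicants → -01101(✓)  -11010  -11101(✓)  0-0010  0-1101(✓)  01-010  01-101  010-10  1-1010  1-1100(✓)  1-1101(✓)  10110-(✓)  11101-  11110-(✓)
size-2^2 implicants → --1101  1-110-
Unchecked terms (primes): --1101, -11010, 0-0010, 000001, 000100, 01-010, 01-101, 010-10, 1-1010, 1-110-, 100110, 11101-
Minterm coverage:
  m1 ⊆ 000001 [E]
  m4 ⊆ 000100 [E]
  m18 ⊆ 0-0010,01-010,010-10
  m21 ⊆ 01-101 [E]
  m22 ⊆ 010-10 [E]
  m26 ⊆ -11010,01-010
  m29 ⊆ --1101,01-101
  m38 ⊆ 100110 [E]
  m42 ⊆ 1-1010 [E]
  m44 ⊆ 1-110- [E]
  m45 ⊆ --1101,1-110-
  m58 ⊆ -11010,1-1010,11101-
  m60 ⊆ 1-110- [E]
E = {000001, 000100, 01-101, 010-10, 1-1010, 1-110-, 100110}
Petrick residual → -11010
Cover = bcd'ef' + a'b'c'd'e'f + a'b'c'de'f' + a'bde'f + a'bc'ef' + acd'ef' + acde' + ab'c'def'  |cover|=8

8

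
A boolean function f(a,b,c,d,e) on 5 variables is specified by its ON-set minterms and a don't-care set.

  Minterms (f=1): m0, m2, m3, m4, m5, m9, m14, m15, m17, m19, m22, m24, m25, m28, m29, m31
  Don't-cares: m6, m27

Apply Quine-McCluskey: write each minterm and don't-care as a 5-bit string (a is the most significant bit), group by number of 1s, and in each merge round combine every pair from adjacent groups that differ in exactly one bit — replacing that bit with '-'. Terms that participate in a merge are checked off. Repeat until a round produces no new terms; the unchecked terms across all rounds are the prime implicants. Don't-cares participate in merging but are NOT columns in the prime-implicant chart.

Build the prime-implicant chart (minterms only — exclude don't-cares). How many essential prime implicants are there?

6

[col 0] 00000*, 00010*, 00011*, 00100*, 00101*, 00110*, 01001*, 01110*, 01111*, 10001*, 10011*, 10110*, 11000*, 11001*, 11011*, 11100*, 11101*, 11111*
[col 1] -0011, -0110, -1001, -1111, 0-110, 00-00*, 00-10*, 000-0*, 0001-, 001-0*, 0010-, 0111-, 1-001*, 1-011*, 100-1*, 11-00*, 11-01*, 11-11*, 110-1*, 1100-*, 111-1*, 1110-*
[col 2] 00--0, 1-0-1, 11--1, 11-0-
Prime implicants: -0011, -0110, -1001, -1111, 0-110, 00--0, 0001-, 0010-, 0111-, 1-0-1, 11--1, 11-0-
PI chart (minterm → PIs covering it):
  0 | 00--0  (sole → essential)
  2 | 00--0,0001-
  3 | -0011,0001-
  4 | 00--0,0010-
  5 | 0010-  (sole → essential)
  9 | -1001  (sole → essential)
  14 | 0-110,0111-
  15 | -1111,0111-
  17 | 1-0-1  (sole → essential)
  19 | -0011,1-0-1
  22 | -0110  (sole → essential)
  24 | 11-0-  (sole → essential)
  25 | -1001,1-0-1,11--1,11-0-
  28 | 11-0-  (sole → essential)
  29 | 11--1,11-0-
  31 | -1111,11--1
Essential prime implicants: -0110, -1001, 00--0, 0010-, 1-0-1, 11-0-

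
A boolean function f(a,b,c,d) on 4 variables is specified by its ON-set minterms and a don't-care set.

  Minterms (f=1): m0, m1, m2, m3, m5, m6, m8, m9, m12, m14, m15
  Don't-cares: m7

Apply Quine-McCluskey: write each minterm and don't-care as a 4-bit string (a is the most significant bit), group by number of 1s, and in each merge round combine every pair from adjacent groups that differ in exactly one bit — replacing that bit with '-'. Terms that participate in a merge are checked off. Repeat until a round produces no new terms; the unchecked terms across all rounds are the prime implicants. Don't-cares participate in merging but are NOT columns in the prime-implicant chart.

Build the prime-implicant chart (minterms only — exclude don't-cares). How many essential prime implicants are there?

3

[col 0] 0000*, 0001*, 0010*, 0011*, 0101*, 0110*, 0111*, 1000*, 1001*, 1100*, 1110*, 1111*
[col 1] -000*, -001*, -110*, -111*, 0-01*, 0-10*, 0-11*, 00-0*, 00-1*, 000-*, 001-*, 01-1*, 011-*, 1-00, 100-*, 11-0, 111-*
[col 2] -00-, -11-, 0--1, 0-1-, 00--
Prime implicants: -00-, -11-, 0--1, 0-1-, 00--, 1-00, 11-0
PI chart (minterm → PIs covering it):
  0 | -00-,00--
  1 | -00-,0--1,00--
  2 | 0-1-,00--
  3 | 0--1,0-1-,00--
  5 | 0--1  (sole → essential)
  6 | -11-,0-1-
  8 | -00-,1-00
  9 | -00-  (sole → essential)
  12 | 1-00,11-0
  14 | -11-,11-0
  15 | -11-  (sole → essential)
Essential prime implicants: -00-, -11-, 0--1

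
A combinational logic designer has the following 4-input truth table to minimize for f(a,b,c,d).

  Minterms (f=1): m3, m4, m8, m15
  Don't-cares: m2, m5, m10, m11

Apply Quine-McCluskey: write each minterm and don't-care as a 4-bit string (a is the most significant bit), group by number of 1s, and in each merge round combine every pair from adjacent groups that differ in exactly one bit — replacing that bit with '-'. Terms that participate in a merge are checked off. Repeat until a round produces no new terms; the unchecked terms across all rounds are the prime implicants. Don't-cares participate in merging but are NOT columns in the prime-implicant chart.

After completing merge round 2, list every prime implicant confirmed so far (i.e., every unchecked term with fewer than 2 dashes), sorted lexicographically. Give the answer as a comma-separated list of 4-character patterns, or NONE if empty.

[col 0] 0010*, 0011*, 0100*, 0101*, 1000*, 1010*, 1011*, 1111*
[col 1] -010*, -011*, 001-*, 010-, 1-11, 10-0, 101-*
[col 2] -01-
Prime implicants: -01-, 010-, 1-11, 10-0

010-, 1-11, 10-0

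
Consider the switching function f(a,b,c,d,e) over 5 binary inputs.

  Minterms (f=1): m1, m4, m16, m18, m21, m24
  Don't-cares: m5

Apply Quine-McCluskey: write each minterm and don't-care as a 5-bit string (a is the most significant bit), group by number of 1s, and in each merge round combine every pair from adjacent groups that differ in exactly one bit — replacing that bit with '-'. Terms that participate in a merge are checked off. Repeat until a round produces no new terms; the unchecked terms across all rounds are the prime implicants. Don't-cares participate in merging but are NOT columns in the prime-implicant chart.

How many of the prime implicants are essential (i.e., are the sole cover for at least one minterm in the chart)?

Round 0: 00001✓ 00100✓ 00101✓ 10000✓ 10010✓ 10101✓ 11000✓
Round 1: -0101 00-01 0010- 1-000 100-0
PIs = {-0101, 00-01, 0010-, 1-000, 100-0}
Coverage chart:
  m1: 00-01 ←essential
  m4: 0010- ←essential
  m16: 1-000,100-0
  m18: 100-0 ←essential
  m21: -0101 ←essential
  m24: 1-000 ←essential
Essential: -0101, 00-01, 0010-, 1-000, 100-0

5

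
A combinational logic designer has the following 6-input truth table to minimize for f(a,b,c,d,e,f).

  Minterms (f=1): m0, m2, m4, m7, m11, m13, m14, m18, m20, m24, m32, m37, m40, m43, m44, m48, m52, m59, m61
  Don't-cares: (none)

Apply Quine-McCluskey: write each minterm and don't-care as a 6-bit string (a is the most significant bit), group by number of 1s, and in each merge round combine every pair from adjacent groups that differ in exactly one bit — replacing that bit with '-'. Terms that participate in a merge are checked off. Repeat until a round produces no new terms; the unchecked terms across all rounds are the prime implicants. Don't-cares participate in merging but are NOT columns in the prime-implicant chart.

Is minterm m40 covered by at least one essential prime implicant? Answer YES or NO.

YES

[col 0] 000000*, 000010*, 000100*, 000111, 001011*, 001101, 001110, 010010*, 010100*, 011000, 100000*, 100101, 101000*, 101011*, 101100*, 110000*, 110100*, 111011*, 111101
[col 1] -00000, -01011, -10100, 0-0010, 0-0100, 000-00, 0000-0, 1-0000, 1-1011, 10-000, 101-00, 110-00
Prime implicants: -00000, -01011, -10100, 0-0010, 0-0100, 000-00, 0000-0, 000111, 001101, 001110, 011000, 1-0000, 1-1011, 10-000, 100101, 101-00, 110-00, 111101
PI chart (minterm → PIs covering it):
  0 | -00000,000-00,0000-0
  2 | 0-0010,0000-0
  4 | 0-0100,000-00
  7 | 000111  (sole → essential)
  11 | -01011  (sole → essential)
  13 | 001101  (sole → essential)
  14 | 001110  (sole → essential)
  18 | 0-0010  (sole → essential)
  20 | -10100,0-0100
  24 | 011000  (sole → essential)
  32 | -00000,1-0000,10-000
  37 | 100101  (sole → essential)
  40 | 10-000,101-00
  43 | -01011,1-1011
  44 | 101-00  (sole → essential)
  48 | 1-0000,110-00
  52 | -10100,110-00
  59 | 1-1011  (sole → essential)
  61 | 111101  (sole → essential)
Essential prime implicants: -01011, 0-0010, 000111, 001101, 001110, 011000, 1-1011, 100101, 101-00, 111101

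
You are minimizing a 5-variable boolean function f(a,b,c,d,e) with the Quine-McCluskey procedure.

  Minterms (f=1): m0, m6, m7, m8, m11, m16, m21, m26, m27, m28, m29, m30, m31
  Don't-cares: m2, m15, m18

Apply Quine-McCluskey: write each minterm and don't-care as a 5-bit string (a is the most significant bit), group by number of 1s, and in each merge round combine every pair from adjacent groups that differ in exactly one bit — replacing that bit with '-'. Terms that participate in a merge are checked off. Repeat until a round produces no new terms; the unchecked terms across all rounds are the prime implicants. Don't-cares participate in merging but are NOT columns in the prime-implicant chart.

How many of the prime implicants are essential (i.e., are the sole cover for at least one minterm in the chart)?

5

[col 0] 00000*, 00010*, 00110*, 00111*, 01000*, 01011*, 01111*, 10000*, 10010*, 10101*, 11010*, 11011*, 11100*, 11101*, 11110*, 11111*
[col 1] -0000*, -0010*, -1011*, -1111*, 0-000, 0-111, 00-10, 000-0*, 0011-, 01-11*, 1-010, 1-101, 100-0*, 11-10*, 11-11*, 1101-*, 111-0*, 111-1*, 1110-*, 1111-*
[col 2] -00-0, -1-11, 11-1-, 111--
Prime implicants: -00-0, -1-11, 0-000, 0-111, 00-10, 0011-, 1-010, 1-101, 11-1-, 111--
PI chart (minterm → PIs covering it):
  0 | -00-0,0-000
  6 | 00-10,0011-
  7 | 0-111,0011-
  8 | 0-000  (sole → essential)
  11 | -1-11  (sole → essential)
  16 | -00-0  (sole → essential)
  21 | 1-101  (sole → essential)
  26 | 1-010,11-1-
  27 | -1-11,11-1-
  28 | 111--  (sole → essential)
  29 | 1-101,111--
  30 | 11-1-,111--
  31 | -1-11,11-1-,111--
Essential prime implicants: -00-0, -1-11, 0-000, 1-101, 111--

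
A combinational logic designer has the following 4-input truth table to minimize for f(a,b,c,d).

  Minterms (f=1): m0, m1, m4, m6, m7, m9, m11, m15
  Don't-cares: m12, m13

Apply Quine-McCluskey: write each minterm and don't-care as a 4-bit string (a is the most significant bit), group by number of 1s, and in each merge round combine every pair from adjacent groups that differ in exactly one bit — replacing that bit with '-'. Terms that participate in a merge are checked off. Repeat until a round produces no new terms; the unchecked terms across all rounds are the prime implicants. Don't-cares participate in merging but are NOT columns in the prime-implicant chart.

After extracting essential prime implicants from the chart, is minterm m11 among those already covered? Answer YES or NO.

Round 0: 0000✓ 0001✓ 0100✓ 0110✓ 0111✓ 1001✓ 1011✓ 1100✓ 1101✓ 1111✓
Round 1: -001 -100 -111 0-00 000- 01-0 011- 1-01✓ 1-11✓ 10-1✓ 11-1✓ 110-
Round 2: 1--1
PIs = {-001, -100, -111, 0-00, 000-, 01-0, 011-, 1--1, 110-}
Coverage chart:
  m0: 0-00,000-
  m1: -001,000-
  m4: -100,0-00,01-0
  m6: 01-0,011-
  m7: -111,011-
  m9: -001,1--1
  m11: 1--1 ←essential
  m15: -111,1--1
Essential: 1--1

YES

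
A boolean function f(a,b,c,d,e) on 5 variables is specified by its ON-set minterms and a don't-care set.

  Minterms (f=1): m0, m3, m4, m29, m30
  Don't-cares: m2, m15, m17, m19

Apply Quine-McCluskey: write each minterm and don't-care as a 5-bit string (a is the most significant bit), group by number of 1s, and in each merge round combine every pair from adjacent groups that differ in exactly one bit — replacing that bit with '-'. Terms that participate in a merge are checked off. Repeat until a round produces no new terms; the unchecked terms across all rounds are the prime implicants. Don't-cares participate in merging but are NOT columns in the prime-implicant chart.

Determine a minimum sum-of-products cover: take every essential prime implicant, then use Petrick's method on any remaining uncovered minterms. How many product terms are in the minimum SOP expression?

4

Round 0: 00000✓ 00010✓ 00011✓ 00100✓ 01111 10001✓ 10011✓ 11101 11110
Round 1: -0011 00-00 000-0 0001- 100-1
PIs = {-0011, 00-00, 000-0, 0001-, 01111, 100-1, 11101, 11110}
Coverage chart:
  m0: 00-00,000-0
  m3: -0011,0001-
  m4: 00-00 ←essential
  m29: 11101 ←essential
  m30: 11110 ←essential
Essential: 00-00, 11101, 11110
Petrick residual → -0011
Min cover (4 terms): b'c'de + a'b'd'e' + abcd'e + abcde'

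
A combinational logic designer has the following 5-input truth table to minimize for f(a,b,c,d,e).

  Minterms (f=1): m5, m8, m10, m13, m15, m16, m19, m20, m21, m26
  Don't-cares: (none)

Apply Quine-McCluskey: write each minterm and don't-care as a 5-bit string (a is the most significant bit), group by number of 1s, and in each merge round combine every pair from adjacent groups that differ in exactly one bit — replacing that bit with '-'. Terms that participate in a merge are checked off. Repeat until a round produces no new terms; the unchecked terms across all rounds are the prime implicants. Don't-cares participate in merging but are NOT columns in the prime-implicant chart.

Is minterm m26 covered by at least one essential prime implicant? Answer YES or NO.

YES

Round 0: 00101✓ 01000✓ 01010✓ 01101✓ 01111✓ 10000✓ 10011 10100✓ 10101✓ 11010✓
Round 1: -0101 -1010 0-101 010-0 011-1 10-00 1010-
PIs = {-0101, -1010, 0-101, 010-0, 011-1, 10-00, 10011, 1010-}
Coverage chart:
  m5: -0101,0-101
  m8: 010-0 ←essential
  m10: -1010,010-0
  m13: 0-101,011-1
  m15: 011-1 ←essential
  m16: 10-00 ←essential
  m19: 10011 ←essential
  m20: 10-00,1010-
  m21: -0101,1010-
  m26: -1010 ←essential
Essential: -1010, 010-0, 011-1, 10-00, 10011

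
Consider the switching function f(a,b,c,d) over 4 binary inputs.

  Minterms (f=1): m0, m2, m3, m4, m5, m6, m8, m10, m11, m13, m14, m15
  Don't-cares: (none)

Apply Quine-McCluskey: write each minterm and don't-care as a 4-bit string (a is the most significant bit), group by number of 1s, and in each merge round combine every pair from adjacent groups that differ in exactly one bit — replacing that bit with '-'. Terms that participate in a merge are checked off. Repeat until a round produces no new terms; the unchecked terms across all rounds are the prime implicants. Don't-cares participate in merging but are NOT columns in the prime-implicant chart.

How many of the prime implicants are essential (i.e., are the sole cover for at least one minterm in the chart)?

2

size-2^0 implicants → 0000(✓)  0010(✓)  0011(✓)  0100(✓)  0101(✓)  0110(✓)  1000(✓)  1010(✓)  1011(✓)  1101(✓)  1110(✓)  1111(✓)
size-2^1 implicants → -000(✓)  -010(✓)  -011(✓)  -101  -110(✓)  0-00(✓)  0-10(✓)  00-0(✓)  001-(✓)  01-0(✓)  010-  1-10(✓)  1-11(✓)  10-0(✓)  101-(✓)  11-1  111-(✓)
size-2^2 implicants → --10  -0-0  -01-  0--0  1-1-
Unchecked terms (primes): --10, -0-0, -01-, -101, 0--0, 010-, 1-1-, 11-1
Minterm coverage:
  m0 ⊆ -0-0,0--0
  m2 ⊆ --10,-0-0,-01-,0--0
  m3 ⊆ -01- [E]
  m4 ⊆ 0--0,010-
  m5 ⊆ -101,010-
  m6 ⊆ --10,0--0
  m8 ⊆ -0-0 [E]
  m10 ⊆ --10,-0-0,-01-,1-1-
  m11 ⊆ -01-,1-1-
  m13 ⊆ -101,11-1
  m14 ⊆ --10,1-1-
  m15 ⊆ 1-1-,11-1
E = {-0-0, -01-}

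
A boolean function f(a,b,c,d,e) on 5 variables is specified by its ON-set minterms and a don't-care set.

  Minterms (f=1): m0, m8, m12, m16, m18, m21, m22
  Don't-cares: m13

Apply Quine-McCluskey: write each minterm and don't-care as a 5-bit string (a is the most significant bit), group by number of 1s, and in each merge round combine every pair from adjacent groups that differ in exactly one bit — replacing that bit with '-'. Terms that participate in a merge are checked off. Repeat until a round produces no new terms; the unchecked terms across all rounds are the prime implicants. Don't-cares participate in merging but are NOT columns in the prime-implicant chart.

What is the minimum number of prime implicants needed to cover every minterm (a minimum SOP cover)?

4

size-2^0 implicants → 00000(✓)  01000(✓)  01100(✓)  01101(✓)  10000(✓)  10010(✓)  10101  10110(✓)
size-2^1 implicants → -0000  0-000  01-00  0110-  10-10  100-0
Unchecked terms (primes): -0000, 0-000, 01-00, 0110-, 10-10, 100-0, 10101
Minterm coverage:
  m0 ⊆ -0000,0-000
  m8 ⊆ 0-000,01-00
  m12 ⊆ 01-00,0110-
  m16 ⊆ -0000,100-0
  m18 ⊆ 10-10,100-0
  m21 ⊆ 10101 [E]
  m22 ⊆ 10-10 [E]
E = {10-10, 10101}
Petrick residual → -0000, 01-00
Cover = b'c'd'e' + a'bd'e' + ab'de' + ab'cd'e  |cover|=4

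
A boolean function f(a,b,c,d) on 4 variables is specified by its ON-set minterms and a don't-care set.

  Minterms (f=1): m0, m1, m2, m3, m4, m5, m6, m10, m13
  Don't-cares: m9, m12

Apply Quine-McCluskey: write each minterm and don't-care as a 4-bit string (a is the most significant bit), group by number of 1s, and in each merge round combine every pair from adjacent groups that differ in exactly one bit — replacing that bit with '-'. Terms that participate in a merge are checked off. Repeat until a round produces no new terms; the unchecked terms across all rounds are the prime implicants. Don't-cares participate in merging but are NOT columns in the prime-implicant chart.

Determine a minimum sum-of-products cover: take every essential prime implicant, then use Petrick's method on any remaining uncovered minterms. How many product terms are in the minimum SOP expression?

[col 0] 0000*, 0001*, 0010*, 0011*, 0100*, 0101*, 0110*, 1001*, 1010*, 1100*, 1101*
[col 1] -001*, -010, -100*, -101*, 0-00*, 0-01*, 0-10*, 00-0*, 00-1*, 000-*, 001-*, 01-0*, 010-*, 1-01*, 110-*
[col 2] --01, -10-, 0--0, 0-0-, 00--
Prime implicants: --01, -010, -10-, 0--0, 0-0-, 00--
PI chart (minterm → PIs covering it):
  0 | 0--0,0-0-,00--
  1 | --01,0-0-,00--
  2 | -010,0--0,00--
  3 | 00--  (sole → essential)
  4 | -10-,0--0,0-0-
  5 | --01,-10-,0-0-
  6 | 0--0  (sole → essential)
  10 | -010  (sole → essential)
  13 | --01,-10-
Essential prime implicants: -010, 0--0, 00--
Petrick residual → --01
Minimum SOP uses 4 PIs: c'd + b'cd' + a'd' + a'b'

4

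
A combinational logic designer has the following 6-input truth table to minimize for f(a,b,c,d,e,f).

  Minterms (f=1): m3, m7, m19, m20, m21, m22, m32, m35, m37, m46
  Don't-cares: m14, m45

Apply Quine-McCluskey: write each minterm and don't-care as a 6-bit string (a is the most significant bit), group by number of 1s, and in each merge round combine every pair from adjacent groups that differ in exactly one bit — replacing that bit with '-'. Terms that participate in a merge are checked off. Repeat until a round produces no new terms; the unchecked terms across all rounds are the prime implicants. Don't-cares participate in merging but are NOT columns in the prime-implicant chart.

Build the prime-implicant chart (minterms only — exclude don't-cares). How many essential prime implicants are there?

8

[col 0] 000011*, 000111*, 001110*, 010011*, 010100*, 010101*, 010110*, 100000, 100011*, 100101*, 101101*, 101110*
[col 1] -00011, -01110, 0-0011, 000-11, 0101-0, 01010-, 10-101
Prime implicants: -00011, -01110, 0-0011, 000-11, 0101-0, 01010-, 10-101, 100000
PI chart (minterm → PIs covering it):
  3 | -00011,0-0011,000-11
  7 | 000-11  (sole → essential)
  19 | 0-0011  (sole → essential)
  20 | 0101-0,01010-
  21 | 01010-  (sole → essential)
  22 | 0101-0  (sole → essential)
  32 | 100000  (sole → essential)
  35 | -00011  (sole → essential)
  37 | 10-101  (sole → essential)
  46 | -01110  (sole → essential)
Essential prime implicants: -00011, -01110, 0-0011, 000-11, 0101-0, 01010-, 10-101, 100000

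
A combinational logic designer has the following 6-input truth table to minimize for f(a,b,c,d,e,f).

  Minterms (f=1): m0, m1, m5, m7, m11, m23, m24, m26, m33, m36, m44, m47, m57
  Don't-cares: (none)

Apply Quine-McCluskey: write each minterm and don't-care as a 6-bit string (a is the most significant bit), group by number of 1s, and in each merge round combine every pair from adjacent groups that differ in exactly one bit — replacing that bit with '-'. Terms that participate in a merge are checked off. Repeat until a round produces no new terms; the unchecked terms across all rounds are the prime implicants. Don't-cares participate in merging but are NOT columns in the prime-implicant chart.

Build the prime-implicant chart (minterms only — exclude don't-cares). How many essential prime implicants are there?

8

size-2^0 implicants → 000000(✓)  000001(✓)  000101(✓)  000111(✓)  001011  010111(✓)  011000(✓)  011010(✓)  100001(✓)  100100(✓)  101100(✓)  101111  111001
size-2^1 implicants → -00001  0-0111  000-01  00000-  0001-1  0110-0  10-100
Unchecked terms (primes): -00001, 0-0111, 000-01, 00000-, 0001-1, 001011, 0110-0, 10-100, 101111, 111001
Minterm coverage:
  m0 ⊆ 00000- [E]
  m1 ⊆ -00001,000-01,00000-
  m5 ⊆ 000-01,0001-1
  m7 ⊆ 0-0111,0001-1
  m11 ⊆ 001011 [E]
  m23 ⊆ 0-0111 [E]
  m24 ⊆ 0110-0 [E]
  m26 ⊆ 0110-0 [E]
  m33 ⊆ -00001 [E]
  m36 ⊆ 10-100 [E]
  m44 ⊆ 10-100 [E]
  m47 ⊆ 101111 [E]
  m57 ⊆ 111001 [E]
E = {-00001, 0-0111, 00000-, 001011, 0110-0, 10-100, 101111, 111001}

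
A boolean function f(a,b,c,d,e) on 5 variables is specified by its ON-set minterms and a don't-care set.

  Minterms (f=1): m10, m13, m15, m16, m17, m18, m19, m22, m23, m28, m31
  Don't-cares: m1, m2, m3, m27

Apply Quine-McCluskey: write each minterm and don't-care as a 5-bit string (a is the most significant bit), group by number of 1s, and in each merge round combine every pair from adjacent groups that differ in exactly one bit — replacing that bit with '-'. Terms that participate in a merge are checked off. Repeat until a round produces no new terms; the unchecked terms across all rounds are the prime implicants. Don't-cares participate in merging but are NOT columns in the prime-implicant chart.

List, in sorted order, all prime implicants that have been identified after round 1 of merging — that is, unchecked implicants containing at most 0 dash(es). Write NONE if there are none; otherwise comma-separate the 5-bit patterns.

11100

[col 0] 00001*, 00010*, 00011*, 01010*, 01101*, 01111*, 10000*, 10001*, 10010*, 10011*, 10110*, 10111*, 11011*, 11100, 11111*
[col 1] -0001*, -0010*, -0011*, -1111, 0-010, 000-1*, 0001-*, 011-1, 1-011*, 1-111*, 10-10*, 10-11*, 100-0*, 100-1*, 1000-*, 1001-*, 1011-*, 11-11*
[col 2] -00-1, -001-, 1--11, 10-1-, 100--
Prime implicants: -00-1, -001-, -1111, 0-010, 011-1, 1--11, 10-1-, 100--, 11100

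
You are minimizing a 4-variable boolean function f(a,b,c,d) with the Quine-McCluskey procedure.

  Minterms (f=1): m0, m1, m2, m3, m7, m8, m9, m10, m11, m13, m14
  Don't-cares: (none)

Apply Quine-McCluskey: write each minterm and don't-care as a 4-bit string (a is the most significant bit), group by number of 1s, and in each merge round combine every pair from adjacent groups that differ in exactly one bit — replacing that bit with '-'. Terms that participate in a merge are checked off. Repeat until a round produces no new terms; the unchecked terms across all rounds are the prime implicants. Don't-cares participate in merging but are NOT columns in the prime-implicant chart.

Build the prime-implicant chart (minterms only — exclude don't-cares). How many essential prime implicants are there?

size-2^0 implicants → 0000(✓)  0001(✓)  0010(✓)  0011(✓)  0111(✓)  1000(✓)  1001(✓)  1010(✓)  1011(✓)  1101(✓)  1110(✓)
size-2^1 implicants → -000(✓)  -001(✓)  -010(✓)  -011(✓)  0-11  00-0(✓)  00-1(✓)  000-(✓)  001-(✓)  1-01  1-10  10-0(✓)  10-1(✓)  100-(✓)  101-(✓)
size-2^2 implicants → -0-0(✓)  -0-1(✓)  -00-(✓)  -01-(✓)  00--(✓)  10--(✓)
size-2^3 implicants → -0--
Unchecked terms (primes): -0--, 0-11, 1-01, 1-10
Minterm coverage:
  m0 ⊆ -0-- [E]
  m1 ⊆ -0-- [E]
  m2 ⊆ -0-- [E]
  m3 ⊆ -0--,0-11
  m7 ⊆ 0-11 [E]
  m8 ⊆ -0-- [E]
  m9 ⊆ -0--,1-01
  m10 ⊆ -0--,1-10
  m11 ⊆ -0-- [E]
  m13 ⊆ 1-01 [E]
  m14 ⊆ 1-10 [E]
E = {-0--, 0-11, 1-01, 1-10}

4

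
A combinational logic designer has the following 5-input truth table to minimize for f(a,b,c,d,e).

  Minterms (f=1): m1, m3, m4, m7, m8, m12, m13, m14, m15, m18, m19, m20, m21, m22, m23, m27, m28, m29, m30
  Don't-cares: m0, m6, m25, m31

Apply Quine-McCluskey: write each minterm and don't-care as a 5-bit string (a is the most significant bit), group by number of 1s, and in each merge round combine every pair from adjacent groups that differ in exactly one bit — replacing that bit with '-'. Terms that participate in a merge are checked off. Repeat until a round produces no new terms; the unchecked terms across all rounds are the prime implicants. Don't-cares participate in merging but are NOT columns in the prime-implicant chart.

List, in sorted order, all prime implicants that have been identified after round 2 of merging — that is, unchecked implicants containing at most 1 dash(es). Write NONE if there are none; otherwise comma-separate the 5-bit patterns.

000-1, 0000-

size-2^0 implicants → 00000(✓)  00001(✓)  00011(✓)  00100(✓)  00110(✓)  00111(✓)  01000(✓)  01100(✓)  01101(✓)  01110(✓)  01111(✓)  10010(✓)  10011(✓)  10100(✓)  10101(✓)  10110(✓)  10111(✓)  11001(✓)  11011(✓)  11100(✓)  11101(✓)  11110(✓)  11111(✓)
size-2^1 implicants → -0011(✓)  -0100(✓)  -0110(✓)  -0111(✓)  -1100(✓)  -1101(✓)  -1110(✓)  -1111(✓)  0-000(✓)  0-100(✓)  0-110(✓)  0-111(✓)  00-00(✓)  00-11(✓)  000-1  0000-  001-0(✓)  0011-(✓)  01-00(✓)  011-0(✓)  011-1(✓)  0110-(✓)  0111-(✓)  1-011(✓)  1-100(✓)  1-101(✓)  1-110(✓)  1-111(✓)  10-10(✓)  10-11(✓)  1001-(✓)  101-0(✓)  101-1(✓)  1010-(✓)  1011-(✓)  11-01(✓)  11-11(✓)  110-1(✓)  111-0(✓)  111-1(✓)  1110-(✓)  1111-(✓)
size-2^2 implicants → --100(✓)  --110(✓)  --111(✓)  -0-11  -01-0(✓)  -011-(✓)  -11-0(✓)  -11-1(✓)  -110-(✓)  -111-(✓)  0--00  0-1-0(✓)  0-11-(✓)  011--(✓)  1--11  1-1-0(✓)  1-1-1(✓)  1-10-(✓)  1-11-(✓)  10-1-  101--(✓)  11--1  111--(✓)
size-2^3 implicants → --1-0  --11-  -11--  1-1--
Unchecked terms (primes): --1-0, --11-, -0-11, -11--, 0--00, 000-1, 0000-, 1--11, 1-1--, 10-1-, 11--1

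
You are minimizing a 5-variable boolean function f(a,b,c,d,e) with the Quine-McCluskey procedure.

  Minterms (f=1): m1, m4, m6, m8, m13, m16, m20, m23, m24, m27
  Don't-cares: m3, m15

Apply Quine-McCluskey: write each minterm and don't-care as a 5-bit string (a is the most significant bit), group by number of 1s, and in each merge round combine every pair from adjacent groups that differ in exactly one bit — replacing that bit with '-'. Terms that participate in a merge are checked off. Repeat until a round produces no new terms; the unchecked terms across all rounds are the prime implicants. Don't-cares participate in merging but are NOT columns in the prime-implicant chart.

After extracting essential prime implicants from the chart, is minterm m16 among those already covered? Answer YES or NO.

NO

[col 0] 00001*, 00011*, 00100*, 00110*, 01000*, 01101*, 01111*, 10000*, 10100*, 10111, 11000*, 11011
[col 1] -0100, -1000, 000-1, 001-0, 011-1, 1-000, 10-00
Prime implicants: -0100, -1000, 000-1, 001-0, 011-1, 1-000, 10-00, 10111, 11011
PI chart (minterm → PIs covering it):
  1 | 000-1  (sole → essential)
  4 | -0100,001-0
  6 | 001-0  (sole → essential)
  8 | -1000  (sole → essential)
  13 | 011-1  (sole → essential)
  16 | 1-000,10-00
  20 | -0100,10-00
  23 | 10111  (sole → essential)
  24 | -1000,1-000
  27 | 11011  (sole → essential)
Essential prime implicants: -1000, 000-1, 001-0, 011-1, 10111, 11011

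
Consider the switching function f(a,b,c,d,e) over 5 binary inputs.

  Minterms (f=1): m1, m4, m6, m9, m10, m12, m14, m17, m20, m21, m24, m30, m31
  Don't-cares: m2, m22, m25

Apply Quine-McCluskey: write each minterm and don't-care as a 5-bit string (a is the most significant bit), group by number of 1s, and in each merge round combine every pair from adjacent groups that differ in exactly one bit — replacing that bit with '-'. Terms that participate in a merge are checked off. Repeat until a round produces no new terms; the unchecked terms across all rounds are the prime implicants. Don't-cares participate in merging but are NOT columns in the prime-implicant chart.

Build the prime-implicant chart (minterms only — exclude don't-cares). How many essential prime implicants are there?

[col 0] 00001*, 00010*, 00100*, 00110*, 01001*, 01010*, 01100*, 01110*, 10001*, 10100*, 10101*, 10110*, 11000*, 11001*, 11110*, 11111*
[col 1] -0001*, -0100*, -0110*, -1001*, -1110*, 0-001*, 0-010*, 0-100*, 0-110*, 00-10*, 001-0*, 01-10*, 011-0*, 1-001*, 1-110*, 10-01, 101-0*, 1010-, 1100-, 1111-
[col 2] --001, --110, -01-0, 0--10, 0-1-0
Prime implicants: --001, --110, -01-0, 0--10, 0-1-0, 10-01, 1010-, 1100-, 1111-
PI chart (minterm → PIs covering it):
  1 | --001  (sole → essential)
  4 | -01-0,0-1-0
  6 | --110,-01-0,0--10,0-1-0
  9 | --001  (sole → essential)
  10 | 0--10  (sole → essential)
  12 | 0-1-0  (sole → essential)
  14 | --110,0--10,0-1-0
  17 | --001,10-01
  20 | -01-0,1010-
  21 | 10-01,1010-
  24 | 1100-  (sole → essential)
  30 | --110,1111-
  31 | 1111-  (sole → essential)
Essential prime implicants: --001, 0--10, 0-1-0, 1100-, 1111-

5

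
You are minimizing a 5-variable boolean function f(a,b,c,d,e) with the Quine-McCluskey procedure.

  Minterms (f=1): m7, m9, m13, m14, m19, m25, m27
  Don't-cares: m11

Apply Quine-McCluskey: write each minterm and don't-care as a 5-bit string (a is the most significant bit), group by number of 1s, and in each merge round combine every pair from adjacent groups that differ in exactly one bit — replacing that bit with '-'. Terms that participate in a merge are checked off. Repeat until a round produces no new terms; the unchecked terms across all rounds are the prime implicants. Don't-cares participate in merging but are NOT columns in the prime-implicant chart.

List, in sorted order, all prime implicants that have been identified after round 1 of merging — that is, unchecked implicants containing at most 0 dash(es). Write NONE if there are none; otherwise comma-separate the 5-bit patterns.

Round 0: 00111 01001✓ 01011✓ 01101✓ 01110 10011✓ 11001✓ 11011✓
Round 1: -1001✓ -1011✓ 01-01 010-1✓ 1-011 110-1✓
Round 2: -10-1
PIs = {-10-1, 00111, 01-01, 01110, 1-011}

00111, 01110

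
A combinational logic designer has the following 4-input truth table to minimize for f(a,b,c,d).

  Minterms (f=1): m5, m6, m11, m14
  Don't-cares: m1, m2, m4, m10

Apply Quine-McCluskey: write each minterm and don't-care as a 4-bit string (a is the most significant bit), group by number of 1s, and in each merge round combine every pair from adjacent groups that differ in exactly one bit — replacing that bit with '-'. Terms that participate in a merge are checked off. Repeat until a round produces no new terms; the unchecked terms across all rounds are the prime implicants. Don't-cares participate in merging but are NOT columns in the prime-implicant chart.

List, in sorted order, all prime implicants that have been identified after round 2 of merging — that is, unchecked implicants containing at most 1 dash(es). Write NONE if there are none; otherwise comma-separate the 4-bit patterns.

Round 0: 0001✓ 0010✓ 0100✓ 0101✓ 0110✓ 1010✓ 1011✓ 1110✓
Round 1: -010✓ -110✓ 0-01 0-10✓ 01-0 010- 1-10✓ 101-
Round 2: --10
PIs = {--10, 0-01, 01-0, 010-, 101-}

0-01, 01-0, 010-, 101-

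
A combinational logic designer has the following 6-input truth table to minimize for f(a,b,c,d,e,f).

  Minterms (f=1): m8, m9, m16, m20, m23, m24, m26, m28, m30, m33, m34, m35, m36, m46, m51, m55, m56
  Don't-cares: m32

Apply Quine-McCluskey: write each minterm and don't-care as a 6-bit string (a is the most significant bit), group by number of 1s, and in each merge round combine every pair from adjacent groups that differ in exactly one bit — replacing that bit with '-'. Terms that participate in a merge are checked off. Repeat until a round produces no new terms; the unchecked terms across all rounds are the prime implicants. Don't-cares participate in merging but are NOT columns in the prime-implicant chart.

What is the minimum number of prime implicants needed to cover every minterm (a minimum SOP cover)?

9

size-2^0 implicants → 001000(✓)  001001(✓)  010000(✓)  010100(✓)  010111(✓)  011000(✓)  011010(✓)  011100(✓)  011110(✓)  100000(✓)  100001(✓)  100010(✓)  100011(✓)  100100(✓)  101110  110011(✓)  110111(✓)  111000(✓)
size-2^1 implicants → -10111  -11000  0-1000  00100-  01-000(✓)  01-100(✓)  010-00(✓)  011-00(✓)  011-10(✓)  0110-0(✓)  0111-0(✓)  1-0011  100-00  1000-0(✓)  1000-1(✓)  10000-(✓)  10001-(✓)  110-11
size-2^2 implicants → 01--00  011--0  1000--
Unchecked terms (primes): -10111, -11000, 0-1000, 00100-, 01--00, 011--0, 1-0011, 100-00, 1000--, 101110, 110-11
Minterm coverage:
  m8 ⊆ 0-1000,00100-
  m9 ⊆ 00100- [E]
  m16 ⊆ 01--00 [E]
  m20 ⊆ 01--00 [E]
  m23 ⊆ -10111 [E]
  m24 ⊆ -11000,0-1000,01--00,011--0
  m26 ⊆ 011--0 [E]
  m28 ⊆ 01--00,011--0
  m30 ⊆ 011--0 [E]
  m33 ⊆ 1000-- [E]
  m34 ⊆ 1000-- [E]
  m35 ⊆ 1-0011,1000--
  m36 ⊆ 100-00 [E]
  m46 ⊆ 101110 [E]
  m51 ⊆ 1-0011,110-11
  m55 ⊆ -10111,110-11
  m56 ⊆ -11000 [E]
E = {-10111, -11000, 00100-, 01--00, 011--0, 100-00, 1000--, 101110}
Petrick residual → 1-0011
Cover = bc'def + bcd'e'f' + a'b'cd'e' + a'be'f' + a'bcf' + ac'd'ef + ab'c'e'f' + ab'c'd' + ab'cdef'  |cover|=9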